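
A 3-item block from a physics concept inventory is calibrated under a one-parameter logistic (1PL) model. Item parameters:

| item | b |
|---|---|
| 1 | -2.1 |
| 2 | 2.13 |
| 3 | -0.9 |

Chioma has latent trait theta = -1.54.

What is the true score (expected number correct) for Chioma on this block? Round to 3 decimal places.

P(theta) = 1 / (1 + exp(−(theta − b)))
P_1 = 1/(1+e^{-0.5600}) = 0.6365
P_2 = 1/(1+e^{3.6700}) = 0.0248
P_3 = 1/(1+e^{0.6400}) = 0.3452
E[score] = 0.6365 + 0.0248 + 0.3452 = 1.0065

1.007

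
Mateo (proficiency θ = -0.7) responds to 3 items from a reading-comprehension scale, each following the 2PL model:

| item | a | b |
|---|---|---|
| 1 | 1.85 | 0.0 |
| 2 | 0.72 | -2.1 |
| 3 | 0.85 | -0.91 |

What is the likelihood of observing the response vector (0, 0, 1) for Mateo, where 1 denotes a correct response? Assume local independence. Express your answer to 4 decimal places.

P(θ) = 1 / (1 + exp(−a(θ − b)))
P_1 = 1/(1+e^{1.2950}) = 0.2150
P_2 = 1/(1+e^{-1.0080}) = 0.7326
P_3 = 1/(1+e^{-0.1785}) = 0.5445
L = (1−P_1) × (1−P_2) × P_3 = 0.7850 × 0.2674 × 0.5445 = 0.11428

0.1143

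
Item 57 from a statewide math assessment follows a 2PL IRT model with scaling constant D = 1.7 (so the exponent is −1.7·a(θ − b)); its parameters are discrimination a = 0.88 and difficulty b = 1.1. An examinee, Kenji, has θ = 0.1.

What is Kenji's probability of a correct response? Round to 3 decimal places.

P(θ) = 1 / (1 + exp(−D·a(θ − b)))
Exponent: 1.7 × 0.88 × (0.1 − 1.1) = -1.4960
1/(1 + e^{1.4960}) = 0.1830
P = 0.1830

0.183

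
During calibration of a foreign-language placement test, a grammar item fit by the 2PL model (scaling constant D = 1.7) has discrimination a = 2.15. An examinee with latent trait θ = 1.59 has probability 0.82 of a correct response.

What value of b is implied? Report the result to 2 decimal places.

1.18

P(θ) = 1 / (1 + exp(−D·a(θ − b)))
logit(0.82) = ln(0.82/0.18) = 1.5163
b = θ − logit/(1.7·a) = 1.59 − 1.5163/3.6550 = 1.1751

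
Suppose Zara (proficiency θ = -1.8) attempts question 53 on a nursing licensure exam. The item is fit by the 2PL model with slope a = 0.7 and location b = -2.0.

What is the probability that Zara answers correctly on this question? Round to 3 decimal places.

0.535

P(θ) = 1 / (1 + exp(−a(θ − b)))
Exponent: 0.7 × (-1.8 − (-2.0)) = 0.1400
1/(1 + e^{-0.1400}) = 0.5349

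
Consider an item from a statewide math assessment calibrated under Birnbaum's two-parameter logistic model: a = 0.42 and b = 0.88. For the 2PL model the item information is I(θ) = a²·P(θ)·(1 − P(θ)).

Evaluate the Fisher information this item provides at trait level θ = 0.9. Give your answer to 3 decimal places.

P = 1/(1+e^{-0.0084}) = 0.5021
P(1−P) = 0.5021 × 0.4979 = 0.2500
I = a² × P(1−P) = 0.42² × 0.2500 = 0.04410

0.044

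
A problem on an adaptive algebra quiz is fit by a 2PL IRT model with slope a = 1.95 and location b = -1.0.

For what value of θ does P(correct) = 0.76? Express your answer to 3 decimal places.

P(θ) = 1 / (1 + exp(−a(θ − b)))
logit = ln(0.7600/0.2400) = 1.1527
θ = b + logit/(a) = -1.0 + 1.1527/1.9500 = -0.4089

-0.409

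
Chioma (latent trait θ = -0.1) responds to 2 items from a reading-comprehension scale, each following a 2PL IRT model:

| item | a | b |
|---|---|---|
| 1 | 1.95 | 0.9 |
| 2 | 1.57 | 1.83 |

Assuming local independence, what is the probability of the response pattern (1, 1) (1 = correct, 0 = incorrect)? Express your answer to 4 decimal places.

0.0057

P(θ) = 1 / (1 + exp(−a(θ − b)))
P_1 = 1/(1+e^{1.9500}) = 0.1246
P_2 = 1/(1+e^{3.0301}) = 0.0461
L = P_1 × P_2 = 0.1246 × 0.0461 = 0.00574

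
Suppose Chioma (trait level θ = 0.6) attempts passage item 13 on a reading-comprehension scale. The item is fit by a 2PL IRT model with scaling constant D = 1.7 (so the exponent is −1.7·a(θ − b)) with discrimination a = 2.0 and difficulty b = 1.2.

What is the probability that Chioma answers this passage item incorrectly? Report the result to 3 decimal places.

0.885

P(θ) = 1 / (1 + exp(−D·a(θ − b)))
Exponent: 1.7 × 2.0 × (0.6 − 1.2) = -2.0400
1/(1 + e^{2.0400}) = 0.1151
P = 0.1151
P(incorrect) = 1 − 0.1151 = 0.8849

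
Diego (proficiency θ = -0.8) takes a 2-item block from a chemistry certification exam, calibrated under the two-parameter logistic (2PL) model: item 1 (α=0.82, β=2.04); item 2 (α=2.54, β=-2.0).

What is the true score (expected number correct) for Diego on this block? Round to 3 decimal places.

1.043

P(θ) = 1 / (1 + exp(−α(θ − β)))
P_1 = 1/(1+e^{2.3288}) = 0.0888
P_2 = 1/(1+e^{-3.0480}) = 0.9547
E[score] = 0.0888 + 0.9547 = 1.0435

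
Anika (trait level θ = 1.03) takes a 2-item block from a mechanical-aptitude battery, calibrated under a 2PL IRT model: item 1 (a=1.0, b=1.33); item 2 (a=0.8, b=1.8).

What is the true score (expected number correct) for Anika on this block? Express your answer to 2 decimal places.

0.78

P(θ) = 1 / (1 + exp(−a(θ − b)))
P_1 = 1/(1+e^{0.3000}) = 0.4256
P_2 = 1/(1+e^{0.6160}) = 0.3507
E[score] = 0.4256 + 0.3507 = 0.7762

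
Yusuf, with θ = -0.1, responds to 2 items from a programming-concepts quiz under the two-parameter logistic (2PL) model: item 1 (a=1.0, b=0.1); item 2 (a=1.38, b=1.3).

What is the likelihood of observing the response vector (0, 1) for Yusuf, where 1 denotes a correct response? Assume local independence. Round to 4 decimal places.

0.0696

P(θ) = 1 / (1 + exp(−a(θ − b)))
P_1 = 1/(1+e^{0.2000}) = 0.4502
P_2 = 1/(1+e^{1.9320}) = 0.1265
L = (1−P_1) × P_2 = 0.5498 × 0.1265 = 0.06957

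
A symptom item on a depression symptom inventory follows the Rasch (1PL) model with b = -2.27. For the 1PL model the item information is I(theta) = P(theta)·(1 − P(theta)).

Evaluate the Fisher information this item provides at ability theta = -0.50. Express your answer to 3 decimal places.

P = 1/(1+e^{-1.7700}) = 0.8545
P(1−P) = 0.8545 × 0.1455 = 0.1244
I = P(1−P) = 0.12436

0.124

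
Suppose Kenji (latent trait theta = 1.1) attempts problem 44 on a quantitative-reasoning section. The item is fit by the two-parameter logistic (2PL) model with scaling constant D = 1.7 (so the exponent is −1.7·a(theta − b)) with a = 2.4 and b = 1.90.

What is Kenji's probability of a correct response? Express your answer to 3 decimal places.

P(theta) = 1 / (1 + exp(−D·a(theta − b)))
Exponent: 1.7 × 2.4 × (1.1 − 1.90) = -3.2640
1/(1 + e^{3.2640}) = 0.0368
P = 0.0368

0.037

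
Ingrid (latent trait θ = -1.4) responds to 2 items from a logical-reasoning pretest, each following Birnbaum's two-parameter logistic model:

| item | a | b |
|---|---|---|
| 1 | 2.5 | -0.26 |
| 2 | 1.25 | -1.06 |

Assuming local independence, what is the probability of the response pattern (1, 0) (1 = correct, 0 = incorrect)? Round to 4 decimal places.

P(θ) = 1 / (1 + exp(−a(θ − b)))
P_1 = 1/(1+e^{2.8500}) = 0.0547
P_2 = 1/(1+e^{0.4250}) = 0.3953
L = P_1 × (1−P_2) = 0.0547 × 0.6047 = 0.03306

0.0331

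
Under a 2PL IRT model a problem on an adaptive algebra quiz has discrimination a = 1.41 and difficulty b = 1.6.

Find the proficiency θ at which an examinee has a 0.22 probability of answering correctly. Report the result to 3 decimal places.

P(θ) = 1 / (1 + exp(−a(θ − b)))
logit = ln(0.2200/0.7800) = -1.2657
θ = b + logit/(a) = 1.6 + (-1.2657)/1.4100 = 0.7024

0.702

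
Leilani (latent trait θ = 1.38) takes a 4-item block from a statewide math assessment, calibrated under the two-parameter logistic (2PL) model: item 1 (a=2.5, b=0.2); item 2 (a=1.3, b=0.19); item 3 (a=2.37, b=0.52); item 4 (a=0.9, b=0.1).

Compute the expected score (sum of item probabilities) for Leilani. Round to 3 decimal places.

P(θ) = 1 / (1 + exp(−a(θ − b)))
P_1 = 1/(1+e^{-2.9500}) = 0.9503
P_2 = 1/(1+e^{-1.5470}) = 0.8245
P_3 = 1/(1+e^{-2.0382}) = 0.8847
P_4 = 1/(1+e^{-1.1520}) = 0.7599
E[score] = 0.9503 + 0.8245 + 0.8847 + 0.7599 = 3.4194

3.419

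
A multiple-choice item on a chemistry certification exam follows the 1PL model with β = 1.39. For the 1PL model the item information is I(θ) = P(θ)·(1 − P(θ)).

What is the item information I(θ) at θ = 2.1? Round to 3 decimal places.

0.221

P = 1/(1+e^{-0.7100}) = 0.6704
P(1−P) = 0.6704 × 0.3296 = 0.2210
I = P(1−P) = 0.22096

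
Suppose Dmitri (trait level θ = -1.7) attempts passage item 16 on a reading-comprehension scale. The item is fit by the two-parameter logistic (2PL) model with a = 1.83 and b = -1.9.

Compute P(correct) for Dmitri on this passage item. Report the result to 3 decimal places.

0.590

P(θ) = 1 / (1 + exp(−a(θ − b)))
Exponent: 1.83 × (-1.7 − (-1.9)) = 0.3660
1/(1 + e^{-0.3660}) = 0.5905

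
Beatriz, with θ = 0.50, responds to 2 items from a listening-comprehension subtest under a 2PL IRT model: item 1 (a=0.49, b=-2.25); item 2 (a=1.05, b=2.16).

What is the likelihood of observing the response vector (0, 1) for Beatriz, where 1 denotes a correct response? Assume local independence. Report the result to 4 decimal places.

0.0307

P(θ) = 1 / (1 + exp(−a(θ − b)))
P_1 = 1/(1+e^{-1.3475}) = 0.7937
P_2 = 1/(1+e^{1.7430}) = 0.1489
L = (1−P_1) × P_2 = 0.2063 × 0.1489 = 0.03072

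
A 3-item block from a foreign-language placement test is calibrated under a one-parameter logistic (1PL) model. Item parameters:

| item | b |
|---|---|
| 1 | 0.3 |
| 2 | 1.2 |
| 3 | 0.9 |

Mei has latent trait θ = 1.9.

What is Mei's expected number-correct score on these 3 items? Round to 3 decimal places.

P(θ) = 1 / (1 + exp(−(θ − b)))
P_1 = 1/(1+e^{-1.6000}) = 0.8320
P_2 = 1/(1+e^{-0.7000}) = 0.6682
P_3 = 1/(1+e^{-1.0000}) = 0.7311
E[score] = 0.8320 + 0.6682 + 0.7311 = 2.2313

2.231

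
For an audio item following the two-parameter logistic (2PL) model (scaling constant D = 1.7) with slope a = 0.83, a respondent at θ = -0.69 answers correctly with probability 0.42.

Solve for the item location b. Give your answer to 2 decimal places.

-0.46

P(θ) = 1 / (1 + exp(−D·a(θ − b)))
logit(0.42) = ln(0.42/0.58) = -0.3228
b = θ − logit/(1.7·a) = -0.69 − (-0.3228)/1.4110 = -0.4612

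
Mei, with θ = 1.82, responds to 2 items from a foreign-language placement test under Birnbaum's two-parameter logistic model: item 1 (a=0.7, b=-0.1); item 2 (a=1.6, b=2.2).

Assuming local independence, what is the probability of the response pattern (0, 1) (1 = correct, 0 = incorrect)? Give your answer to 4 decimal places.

P(θ) = 1 / (1 + exp(−a(θ − b)))
P_1 = 1/(1+e^{-1.3440}) = 0.7931
P_2 = 1/(1+e^{0.6080}) = 0.3525
L = (1−P_1) × P_2 = 0.2069 × 0.3525 = 0.07292

0.0729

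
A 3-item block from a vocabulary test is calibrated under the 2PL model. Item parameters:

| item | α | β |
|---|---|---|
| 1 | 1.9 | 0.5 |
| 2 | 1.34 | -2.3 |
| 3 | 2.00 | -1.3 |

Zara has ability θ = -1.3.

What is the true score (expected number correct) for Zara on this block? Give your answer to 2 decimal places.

1.32

P(θ) = 1 / (1 + exp(−α(θ − β)))
P_1 = 1/(1+e^{3.4200}) = 0.0317
P_2 = 1/(1+e^{-1.3400}) = 0.7925
P_3 = 1/(1+e^{0.0000}) = 0.5000
E[score] = 0.0317 + 0.7925 + 0.5000 = 1.3242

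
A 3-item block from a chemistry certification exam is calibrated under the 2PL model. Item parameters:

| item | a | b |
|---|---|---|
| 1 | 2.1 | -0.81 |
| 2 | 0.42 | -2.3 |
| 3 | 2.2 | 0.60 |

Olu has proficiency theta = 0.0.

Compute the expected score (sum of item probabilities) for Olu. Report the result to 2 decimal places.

1.78

P(theta) = 1 / (1 + exp(−a(theta − b)))
P_1 = 1/(1+e^{-1.7010}) = 0.8457
P_2 = 1/(1+e^{-0.9660}) = 0.7243
P_3 = 1/(1+e^{1.3200}) = 0.2108
E[score] = 0.8457 + 0.7243 + 0.2108 = 1.7808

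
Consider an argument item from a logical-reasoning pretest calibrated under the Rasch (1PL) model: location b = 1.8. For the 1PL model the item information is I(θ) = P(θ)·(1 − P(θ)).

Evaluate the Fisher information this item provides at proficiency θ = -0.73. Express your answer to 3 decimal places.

P = 1/(1+e^{2.5300}) = 0.0738
P(1−P) = 0.0738 × 0.9262 = 0.0683
I = P(1−P) = 0.06834

0.068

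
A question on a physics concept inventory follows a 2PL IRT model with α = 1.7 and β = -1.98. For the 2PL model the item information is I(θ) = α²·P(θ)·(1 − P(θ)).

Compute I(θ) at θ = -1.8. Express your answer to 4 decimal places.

P = 1/(1+e^{-0.3060}) = 0.5759
P(1−P) = 0.5759 × 0.4241 = 0.2442
I = α² × P(1−P) = 1.7² × 0.2442 = 0.70585

0.7058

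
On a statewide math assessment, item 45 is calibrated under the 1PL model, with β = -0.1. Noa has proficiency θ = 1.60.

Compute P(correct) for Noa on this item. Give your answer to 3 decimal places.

P(θ) = 1 / (1 + exp(−(θ − β)))
Exponent: (1.60 − (-0.1)) = 1.7000
1/(1 + e^{-1.7000}) = 0.8455
P = 0.8455

0.846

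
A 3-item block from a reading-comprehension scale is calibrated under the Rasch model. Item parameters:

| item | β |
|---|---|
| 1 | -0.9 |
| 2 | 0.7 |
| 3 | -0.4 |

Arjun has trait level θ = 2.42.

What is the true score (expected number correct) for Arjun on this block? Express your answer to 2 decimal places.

P(θ) = 1 / (1 + exp(−(θ − β)))
P_1 = 1/(1+e^{-3.3200}) = 0.9651
P_2 = 1/(1+e^{-1.7200}) = 0.8481
P_3 = 1/(1+e^{-2.8200}) = 0.9437
E[score] = 0.9651 + 0.8481 + 0.9437 = 2.7570

2.76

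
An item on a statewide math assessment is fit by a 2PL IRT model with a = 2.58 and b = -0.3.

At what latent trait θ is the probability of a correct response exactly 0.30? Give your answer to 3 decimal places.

P(θ) = 1 / (1 + exp(−a(θ − b)))
logit = ln(0.3000/0.7000) = -0.8473
θ = b + logit/(a) = -0.3 + (-0.8473)/2.5800 = -0.6284

-0.628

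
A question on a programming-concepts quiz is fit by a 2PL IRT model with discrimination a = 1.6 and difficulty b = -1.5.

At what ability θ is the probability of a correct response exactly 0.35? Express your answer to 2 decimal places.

P(θ) = 1 / (1 + exp(−a(θ − b)))
logit = ln(0.3500/0.6500) = -0.6190
θ = b + logit/(a) = -1.5 + (-0.6190)/1.6000 = -1.8869

-1.89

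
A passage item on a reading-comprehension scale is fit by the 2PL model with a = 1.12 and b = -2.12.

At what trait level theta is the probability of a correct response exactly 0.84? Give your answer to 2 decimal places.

-0.64

P(theta) = 1 / (1 + exp(−a(theta − b)))
logit = ln(0.8400/0.1600) = 1.6582
theta = b + logit/(a) = -2.12 + 1.6582/1.1200 = -0.6394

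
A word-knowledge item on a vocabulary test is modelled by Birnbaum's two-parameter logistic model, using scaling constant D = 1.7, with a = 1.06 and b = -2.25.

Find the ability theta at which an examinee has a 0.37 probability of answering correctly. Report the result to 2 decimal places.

P(theta) = 1 / (1 + exp(−D·a(theta − b)))
logit = ln(0.3700/0.6300) = -0.5322
theta = b + logit/(1.7·a) = -2.25 + (-0.5322)/1.8020 = -2.5453

-2.55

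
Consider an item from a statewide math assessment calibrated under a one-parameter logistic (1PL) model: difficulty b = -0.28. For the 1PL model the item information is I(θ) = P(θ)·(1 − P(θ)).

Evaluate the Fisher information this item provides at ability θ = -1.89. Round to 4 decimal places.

P = 1/(1+e^{1.6100}) = 0.1666
P(1−P) = 0.1666 × 0.8334 = 0.1388
I = P(1−P) = 0.13884

0.1388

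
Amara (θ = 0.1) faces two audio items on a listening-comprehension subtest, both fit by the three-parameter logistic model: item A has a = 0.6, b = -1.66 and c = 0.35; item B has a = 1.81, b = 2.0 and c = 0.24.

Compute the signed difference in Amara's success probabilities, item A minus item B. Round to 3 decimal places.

P(θ) = c + (1 − c) · 1 / (1 + exp(−a(θ − b)))
P_A = 0.8323
P_B = 0.2636
P_A − P_B = 0.5686

0.569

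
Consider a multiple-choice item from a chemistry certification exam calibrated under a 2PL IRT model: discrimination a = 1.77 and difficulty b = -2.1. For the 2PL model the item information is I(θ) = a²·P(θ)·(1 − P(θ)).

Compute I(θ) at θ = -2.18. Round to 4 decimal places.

P = 1/(1+e^{0.1416}) = 0.4647
P(1−P) = 0.4647 × 0.5353 = 0.2488
I = a² × P(1−P) = 1.77² × 0.2488 = 0.77931

0.7793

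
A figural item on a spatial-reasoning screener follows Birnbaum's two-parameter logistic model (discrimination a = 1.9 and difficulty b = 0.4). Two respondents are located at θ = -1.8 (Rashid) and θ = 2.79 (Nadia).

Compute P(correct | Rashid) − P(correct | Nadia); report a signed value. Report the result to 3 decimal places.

P(θ) = 1 / (1 + exp(−a(θ − b)))
P(Rashid) = 0.0151  [exponent -4.1800]
P(Nadia) = 0.9894  [exponent 4.5410]
Difference = 0.0151 − 0.9894 = -0.9744

-0.974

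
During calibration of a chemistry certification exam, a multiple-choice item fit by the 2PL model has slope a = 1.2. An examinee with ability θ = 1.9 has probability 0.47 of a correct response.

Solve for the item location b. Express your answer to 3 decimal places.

2.000

P(θ) = 1 / (1 + exp(−a(θ − b)))
logit(0.47) = ln(0.47/0.53) = -0.1201
b = θ − logit/(a) = 1.9 − (-0.1201)/1.2000 = 2.0001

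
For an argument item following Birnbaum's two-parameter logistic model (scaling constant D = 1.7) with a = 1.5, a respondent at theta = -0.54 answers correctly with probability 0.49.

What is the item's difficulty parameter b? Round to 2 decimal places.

P(theta) = 1 / (1 + exp(−D·a(theta − b)))
logit(0.49) = ln(0.49/0.51) = -0.0400
b = theta − logit/(1.7·a) = -0.54 − (-0.0400)/2.5500 = -0.5243

-0.52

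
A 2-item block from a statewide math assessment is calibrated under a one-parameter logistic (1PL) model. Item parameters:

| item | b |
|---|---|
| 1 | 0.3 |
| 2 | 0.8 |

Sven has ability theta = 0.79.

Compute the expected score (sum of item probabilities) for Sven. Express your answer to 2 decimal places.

P(theta) = 1 / (1 + exp(−(theta − b)))
P_1 = 1/(1+e^{-0.4900}) = 0.6201
P_2 = 1/(1+e^{0.0100}) = 0.4975
E[score] = 0.6201 + 0.4975 = 1.1176

1.12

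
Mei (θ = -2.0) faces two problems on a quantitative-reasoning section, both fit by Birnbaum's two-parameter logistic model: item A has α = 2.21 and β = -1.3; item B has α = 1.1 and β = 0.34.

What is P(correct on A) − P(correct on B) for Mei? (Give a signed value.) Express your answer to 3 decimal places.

0.105

P(θ) = 1 / (1 + exp(−α(θ − β)))
P_A = 0.1755
P_B = 0.0708
P_A − P_B = 0.1047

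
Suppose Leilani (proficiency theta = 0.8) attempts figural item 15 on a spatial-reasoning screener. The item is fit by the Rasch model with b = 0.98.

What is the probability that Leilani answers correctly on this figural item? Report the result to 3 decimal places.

P(theta) = 1 / (1 + exp(−(theta − b)))
Exponent: (0.8 − 0.98) = -0.1800
1/(1 + e^{0.1800}) = 0.4551
P = 0.4551

0.455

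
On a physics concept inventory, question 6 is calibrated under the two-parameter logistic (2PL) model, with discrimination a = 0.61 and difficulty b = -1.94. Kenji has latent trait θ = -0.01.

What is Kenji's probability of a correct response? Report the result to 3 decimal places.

0.764

P(θ) = 1 / (1 + exp(−a(θ − b)))
Exponent: 0.61 × (-0.01 − (-1.94)) = 1.1773
1/(1 + e^{-1.1773}) = 0.7645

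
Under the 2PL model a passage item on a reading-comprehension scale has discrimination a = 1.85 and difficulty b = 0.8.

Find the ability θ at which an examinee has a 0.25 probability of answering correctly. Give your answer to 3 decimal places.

0.206

P(θ) = 1 / (1 + exp(−a(θ − b)))
logit = ln(0.2500/0.7500) = -1.0986
θ = b + logit/(a) = 0.8 + (-1.0986)/1.8500 = 0.2062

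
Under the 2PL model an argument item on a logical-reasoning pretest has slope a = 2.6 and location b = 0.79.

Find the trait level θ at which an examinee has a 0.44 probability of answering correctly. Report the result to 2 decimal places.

0.70

P(θ) = 1 / (1 + exp(−a(θ − b)))
logit = ln(0.4400/0.5600) = -0.2412
θ = b + logit/(a) = 0.79 + (-0.2412)/2.6000 = 0.6972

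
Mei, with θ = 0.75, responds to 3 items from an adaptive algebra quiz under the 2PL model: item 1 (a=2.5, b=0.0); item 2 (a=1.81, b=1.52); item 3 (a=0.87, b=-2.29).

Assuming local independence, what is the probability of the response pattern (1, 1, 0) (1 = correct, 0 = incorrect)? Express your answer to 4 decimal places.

0.0114

P(θ) = 1 / (1 + exp(−a(θ − b)))
P_1 = 1/(1+e^{-1.8750}) = 0.8670
P_2 = 1/(1+e^{1.3937}) = 0.1988
P_3 = 1/(1+e^{-2.6448}) = 0.9337
L = P_1 × P_2 × (1−P_3) = 0.8670 × 0.1988 × 0.0663 = 0.01143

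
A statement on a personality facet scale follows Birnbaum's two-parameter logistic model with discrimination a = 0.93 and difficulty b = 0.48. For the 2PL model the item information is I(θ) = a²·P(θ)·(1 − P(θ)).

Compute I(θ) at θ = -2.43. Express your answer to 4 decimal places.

0.0508

P = 1/(1+e^{2.7063}) = 0.0626
P(1−P) = 0.0626 × 0.9374 = 0.0587
I = a² × P(1−P) = 0.93² × 0.0587 = 0.05076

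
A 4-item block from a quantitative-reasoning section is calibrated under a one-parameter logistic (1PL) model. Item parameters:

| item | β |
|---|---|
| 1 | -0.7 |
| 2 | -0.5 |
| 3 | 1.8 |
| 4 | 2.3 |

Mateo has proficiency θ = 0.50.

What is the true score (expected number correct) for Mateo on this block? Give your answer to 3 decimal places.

1.856

P(θ) = 1 / (1 + exp(−(θ − β)))
P_1 = 1/(1+e^{-1.2000}) = 0.7685
P_2 = 1/(1+e^{-1.0000}) = 0.7311
P_3 = 1/(1+e^{1.3000}) = 0.2142
P_4 = 1/(1+e^{1.8000}) = 0.1419
E[score] = 0.7685 + 0.7311 + 0.2142 + 0.1419 = 1.8556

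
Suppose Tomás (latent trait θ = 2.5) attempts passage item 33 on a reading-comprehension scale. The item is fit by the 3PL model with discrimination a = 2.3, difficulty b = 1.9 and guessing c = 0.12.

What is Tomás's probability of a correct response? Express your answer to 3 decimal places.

P(θ) = c + (1 − c) · 1 / (1 + exp(−a(θ − b)))
Exponent: 2.3 × (2.5 − 1.9) = 1.3800
1/(1 + e^{-1.3800}) = 0.7990
P = 0.12 + 0.88 × 0.7990 = 0.8231

0.823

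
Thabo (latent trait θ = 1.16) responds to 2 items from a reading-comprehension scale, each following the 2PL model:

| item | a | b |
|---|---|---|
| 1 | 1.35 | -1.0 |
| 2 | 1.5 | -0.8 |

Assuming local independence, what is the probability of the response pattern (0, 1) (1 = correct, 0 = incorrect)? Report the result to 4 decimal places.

P(θ) = 1 / (1 + exp(−a(θ − b)))
P_1 = 1/(1+e^{-2.9160}) = 0.9486
P_2 = 1/(1+e^{-2.9400}) = 0.9498
L = (1−P_1) × P_2 = 0.0514 × 0.9498 = 0.04879

0.0488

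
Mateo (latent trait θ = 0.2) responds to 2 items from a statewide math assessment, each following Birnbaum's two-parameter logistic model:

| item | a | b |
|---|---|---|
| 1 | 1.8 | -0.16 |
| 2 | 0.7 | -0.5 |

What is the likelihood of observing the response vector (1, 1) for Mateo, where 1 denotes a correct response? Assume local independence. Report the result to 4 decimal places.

0.4071

P(θ) = 1 / (1 + exp(−a(θ − b)))
P_1 = 1/(1+e^{-0.6480}) = 0.6566
P_2 = 1/(1+e^{-0.4900}) = 0.6201
L = P_1 × P_2 = 0.6566 × 0.6201 = 0.40714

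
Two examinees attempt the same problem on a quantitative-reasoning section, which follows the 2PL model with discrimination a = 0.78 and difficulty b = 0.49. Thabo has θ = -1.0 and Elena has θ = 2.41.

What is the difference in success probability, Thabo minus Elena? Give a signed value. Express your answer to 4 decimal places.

P(θ) = 1 / (1 + exp(−a(θ − b)))
P(Thabo) = 0.2383  [exponent -1.1622]
P(Elena) = 0.8172  [exponent 1.4976]
Difference = 0.2383 − 0.8172 = -0.5789

-0.5789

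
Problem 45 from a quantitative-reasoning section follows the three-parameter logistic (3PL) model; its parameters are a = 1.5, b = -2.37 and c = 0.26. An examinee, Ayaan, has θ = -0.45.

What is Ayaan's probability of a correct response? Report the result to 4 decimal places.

P(θ) = c + (1 − c) · 1 / (1 + exp(−a(θ − b)))
Exponent: 1.5 × (-0.45 − (-2.37)) = 2.8800
1/(1 + e^{-2.8800}) = 0.9468
P = 0.26 + 0.74 × 0.9468 = 0.9607

0.9607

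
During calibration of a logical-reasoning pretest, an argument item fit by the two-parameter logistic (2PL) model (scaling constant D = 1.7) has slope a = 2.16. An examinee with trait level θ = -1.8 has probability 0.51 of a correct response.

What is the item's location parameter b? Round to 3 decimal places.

-1.811

P(θ) = 1 / (1 + exp(−D·a(θ − b)))
logit(0.51) = ln(0.51/0.49) = 0.0400
b = θ − logit/(1.7·a) = -1.8 − 0.0400/3.6720 = -1.8109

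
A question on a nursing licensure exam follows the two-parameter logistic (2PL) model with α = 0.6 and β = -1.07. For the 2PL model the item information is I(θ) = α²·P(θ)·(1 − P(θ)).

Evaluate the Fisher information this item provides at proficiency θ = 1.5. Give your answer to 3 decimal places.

0.052

P = 1/(1+e^{-1.5420}) = 0.8238
P(1−P) = 0.8238 × 0.1762 = 0.1452
I = α² × P(1−P) = 0.6² × 0.1452 = 0.05227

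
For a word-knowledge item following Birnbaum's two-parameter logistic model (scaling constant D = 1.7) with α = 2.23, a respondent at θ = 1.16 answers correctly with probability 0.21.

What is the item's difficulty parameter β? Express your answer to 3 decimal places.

P(θ) = 1 / (1 + exp(−D·α(θ − β)))
logit(0.21) = ln(0.21/0.79) = -1.3249
β = θ − logit/(1.7·α) = 1.16 − (-1.3249)/3.7910 = 1.5095

1.509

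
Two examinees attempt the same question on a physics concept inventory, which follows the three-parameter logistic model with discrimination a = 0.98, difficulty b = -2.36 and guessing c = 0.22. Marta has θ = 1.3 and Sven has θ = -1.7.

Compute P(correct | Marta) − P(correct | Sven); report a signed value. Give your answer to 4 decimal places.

P(θ) = c + (1 − c) · 1 / (1 + exp(−a(θ − b)))
P(Marta) = 0.9790  [exponent 3.5868]
P(Sven) = 0.7319  [exponent 0.6468]
Difference = 0.9790 − 0.7319 = 0.2471

0.2471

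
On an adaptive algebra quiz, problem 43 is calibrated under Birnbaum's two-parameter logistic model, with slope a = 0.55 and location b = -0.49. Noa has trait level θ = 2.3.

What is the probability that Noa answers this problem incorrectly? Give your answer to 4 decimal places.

0.1773

P(θ) = 1 / (1 + exp(−a(θ − b)))
Exponent: 0.55 × (2.3 − (-0.49)) = 1.5345
1/(1 + e^{-1.5345}) = 0.8227
P(incorrect) = 1 − 0.8227 = 0.1773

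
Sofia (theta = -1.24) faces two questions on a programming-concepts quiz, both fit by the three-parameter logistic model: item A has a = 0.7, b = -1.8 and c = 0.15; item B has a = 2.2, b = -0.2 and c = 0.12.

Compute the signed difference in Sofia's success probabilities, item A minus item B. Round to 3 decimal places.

P(theta) = c + (1 − c) · 1 / (1 + exp(−a(theta − b)))
P_A = 0.6572
P_B = 0.2011
P_A − P_B = 0.4562

0.456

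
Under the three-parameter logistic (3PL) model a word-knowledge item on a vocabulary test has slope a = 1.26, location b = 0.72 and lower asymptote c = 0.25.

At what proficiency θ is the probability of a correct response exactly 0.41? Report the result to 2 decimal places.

-0.32

P(θ) = c + (1 − c) · 1 / (1 + exp(−a(θ − b)))
Remove guessing floor: (0.41 − 0.25)/(1 − 0.25) = 0.2133
logit = ln(0.2133/0.7867) = -1.3049
θ = b + logit/(a) = 0.72 + (-1.3049)/1.2600 = -0.3157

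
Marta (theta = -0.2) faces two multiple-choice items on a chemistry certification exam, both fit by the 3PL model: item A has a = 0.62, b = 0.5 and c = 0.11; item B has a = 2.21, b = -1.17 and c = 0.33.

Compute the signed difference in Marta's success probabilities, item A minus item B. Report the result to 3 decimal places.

-0.470

P(theta) = c + (1 − c) · 1 / (1 + exp(−a(theta − b)))
P_A = 0.4599
P_B = 0.9297
P_A − P_B = -0.4698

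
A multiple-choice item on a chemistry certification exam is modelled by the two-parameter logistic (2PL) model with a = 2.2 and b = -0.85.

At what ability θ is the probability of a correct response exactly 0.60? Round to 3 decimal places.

P(θ) = 1 / (1 + exp(−a(θ − b)))
logit = ln(0.6000/0.4000) = 0.4055
θ = b + logit/(a) = -0.85 + 0.4055/2.2000 = -0.6657

-0.666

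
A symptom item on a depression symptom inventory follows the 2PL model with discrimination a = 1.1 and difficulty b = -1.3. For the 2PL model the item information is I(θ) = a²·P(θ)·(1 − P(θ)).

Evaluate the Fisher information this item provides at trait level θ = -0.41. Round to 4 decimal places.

P = 1/(1+e^{-0.9790}) = 0.7269
P(1−P) = 0.7269 × 0.2731 = 0.1985
I = a² × P(1−P) = 1.1² × 0.1985 = 0.24020

0.2402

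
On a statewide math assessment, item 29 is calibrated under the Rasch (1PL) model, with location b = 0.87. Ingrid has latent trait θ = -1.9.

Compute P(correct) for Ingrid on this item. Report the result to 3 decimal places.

0.059

P(θ) = 1 / (1 + exp(−(θ − b)))
Exponent: (-1.9 − 0.87) = -2.7700
1/(1 + e^{2.7700}) = 0.0590
P = 0.0590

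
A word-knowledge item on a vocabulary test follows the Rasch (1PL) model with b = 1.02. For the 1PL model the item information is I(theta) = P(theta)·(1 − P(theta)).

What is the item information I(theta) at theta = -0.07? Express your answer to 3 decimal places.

0.188

P = 1/(1+e^{1.0900}) = 0.2516
P(1−P) = 0.2516 × 0.7484 = 0.1883
I = P(1−P) = 0.18831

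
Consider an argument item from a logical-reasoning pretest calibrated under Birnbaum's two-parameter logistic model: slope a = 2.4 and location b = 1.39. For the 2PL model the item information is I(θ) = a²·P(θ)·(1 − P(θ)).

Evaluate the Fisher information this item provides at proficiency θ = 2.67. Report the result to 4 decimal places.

P = 1/(1+e^{-3.0720}) = 0.9557
P(1−P) = 0.9557 × 0.0443 = 0.0423
I = a² × P(1−P) = 2.4² × 0.0423 = 0.24374

0.2437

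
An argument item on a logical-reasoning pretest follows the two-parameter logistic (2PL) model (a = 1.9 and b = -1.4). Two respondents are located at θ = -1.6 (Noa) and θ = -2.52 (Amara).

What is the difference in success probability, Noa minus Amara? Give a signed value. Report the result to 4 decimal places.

0.2997

P(θ) = 1 / (1 + exp(−a(θ − b)))
P(Noa) = 0.4061  [exponent -0.3800]
P(Amara) = 0.1064  [exponent -2.1280]
Difference = 0.4061 − 0.1064 = 0.2997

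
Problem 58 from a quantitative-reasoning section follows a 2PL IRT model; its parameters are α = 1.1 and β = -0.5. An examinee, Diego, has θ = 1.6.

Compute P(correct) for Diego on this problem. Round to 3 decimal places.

0.910

P(θ) = 1 / (1 + exp(−α(θ − β)))
Exponent: 1.1 × (1.6 − (-0.5)) = 2.3100
1/(1 + e^{-2.3100}) = 0.9097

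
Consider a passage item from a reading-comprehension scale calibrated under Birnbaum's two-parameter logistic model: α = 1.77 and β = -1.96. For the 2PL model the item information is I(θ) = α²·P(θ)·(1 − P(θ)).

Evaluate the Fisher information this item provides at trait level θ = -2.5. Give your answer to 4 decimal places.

0.6284

P = 1/(1+e^{0.9558}) = 0.2777
P(1−P) = 0.2777 × 0.7223 = 0.2006
I = α² × P(1−P) = 1.77² × 0.2006 = 0.62843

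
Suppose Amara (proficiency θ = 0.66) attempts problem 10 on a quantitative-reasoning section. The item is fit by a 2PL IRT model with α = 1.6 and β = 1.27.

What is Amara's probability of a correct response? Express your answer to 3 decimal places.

P(θ) = 1 / (1 + exp(−α(θ − β)))
Exponent: 1.6 × (0.66 − 1.27) = -0.9760
1/(1 + e^{0.9760}) = 0.2737

0.274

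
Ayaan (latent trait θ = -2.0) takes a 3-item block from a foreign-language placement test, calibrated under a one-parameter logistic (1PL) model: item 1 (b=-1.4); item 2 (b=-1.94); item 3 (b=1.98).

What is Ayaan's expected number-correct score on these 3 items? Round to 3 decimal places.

0.858

P(θ) = 1 / (1 + exp(−(θ − b)))
P_1 = 1/(1+e^{0.6000}) = 0.3543
P_2 = 1/(1+e^{0.0600}) = 0.4850
P_3 = 1/(1+e^{3.9800}) = 0.0183
E[score] = 0.3543 + 0.4850 + 0.0183 = 0.8577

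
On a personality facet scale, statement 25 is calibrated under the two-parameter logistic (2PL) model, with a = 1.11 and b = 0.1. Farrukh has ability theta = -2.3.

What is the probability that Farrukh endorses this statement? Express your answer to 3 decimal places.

0.065

P(theta) = 1 / (1 + exp(−a(theta − b)))
Exponent: 1.11 × (-2.3 − 0.1) = -2.6640
1/(1 + e^{2.6640}) = 0.0651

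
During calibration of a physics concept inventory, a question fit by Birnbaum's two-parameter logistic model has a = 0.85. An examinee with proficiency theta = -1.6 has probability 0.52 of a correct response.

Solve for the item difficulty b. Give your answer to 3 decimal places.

-1.694

P(theta) = 1 / (1 + exp(−a(theta − b)))
logit(0.52) = ln(0.52/0.48) = 0.0800
b = theta − logit/(a) = -1.6 − 0.0800/0.8500 = -1.6942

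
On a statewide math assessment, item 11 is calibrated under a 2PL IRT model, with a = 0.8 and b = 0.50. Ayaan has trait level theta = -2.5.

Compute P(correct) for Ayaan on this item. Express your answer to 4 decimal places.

P(theta) = 1 / (1 + exp(−a(theta − b)))
Exponent: 0.8 × (-2.5 − 0.50) = -2.4000
1/(1 + e^{2.4000}) = 0.0832

0.0832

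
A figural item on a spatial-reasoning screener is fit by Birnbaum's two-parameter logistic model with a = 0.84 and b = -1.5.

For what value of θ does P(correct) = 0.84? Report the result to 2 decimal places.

P(θ) = 1 / (1 + exp(−a(θ − b)))
logit = ln(0.8400/0.1600) = 1.6582
θ = b + logit/(a) = -1.5 + 1.6582/0.8400 = 0.4741

0.47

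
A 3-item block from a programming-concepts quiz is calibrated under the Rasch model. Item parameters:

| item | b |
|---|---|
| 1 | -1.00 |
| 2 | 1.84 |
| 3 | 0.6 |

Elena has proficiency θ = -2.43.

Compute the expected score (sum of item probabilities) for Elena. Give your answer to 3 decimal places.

0.253

P(θ) = 1 / (1 + exp(−(θ − b)))
P_1 = 1/(1+e^{1.4300}) = 0.1931
P_2 = 1/(1+e^{4.2700}) = 0.0138
P_3 = 1/(1+e^{3.0300}) = 0.0461
E[score] = 0.1931 + 0.0138 + 0.0461 = 0.2530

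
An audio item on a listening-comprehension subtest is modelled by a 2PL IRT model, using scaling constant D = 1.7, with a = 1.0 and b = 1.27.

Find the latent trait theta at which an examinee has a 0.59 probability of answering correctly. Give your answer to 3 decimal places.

P(theta) = 1 / (1 + exp(−D·a(theta − b)))
logit = ln(0.5900/0.4100) = 0.3640
theta = b + logit/(1.7·a) = 1.27 + 0.3640/1.7000 = 1.4841

1.484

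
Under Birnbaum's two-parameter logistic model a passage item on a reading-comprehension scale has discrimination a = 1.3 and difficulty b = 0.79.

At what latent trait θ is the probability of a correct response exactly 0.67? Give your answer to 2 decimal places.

1.33

P(θ) = 1 / (1 + exp(−a(θ − b)))
logit = ln(0.6700/0.3300) = 0.7082
θ = b + logit/(a) = 0.79 + 0.7082/1.3000 = 1.3348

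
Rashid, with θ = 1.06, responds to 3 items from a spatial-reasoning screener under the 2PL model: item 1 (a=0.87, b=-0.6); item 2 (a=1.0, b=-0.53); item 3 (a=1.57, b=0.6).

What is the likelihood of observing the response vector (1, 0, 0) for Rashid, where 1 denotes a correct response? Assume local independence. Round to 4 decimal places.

P(θ) = 1 / (1 + exp(−a(θ − b)))
P_1 = 1/(1+e^{-1.4442}) = 0.8091
P_2 = 1/(1+e^{-1.5900}) = 0.8306
P_3 = 1/(1+e^{-0.7222}) = 0.6731
L = P_1 × (1−P_2) × (1−P_3) = 0.8091 × 0.1694 × 0.3269 = 0.04480

0.0448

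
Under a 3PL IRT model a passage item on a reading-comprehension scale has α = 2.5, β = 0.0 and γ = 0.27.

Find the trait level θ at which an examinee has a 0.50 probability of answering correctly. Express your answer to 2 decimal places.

-0.31

P(θ) = γ + (1 − γ) · 1 / (1 + exp(−α(θ − β)))
Remove guessing floor: (0.50 − 0.27)/(1 − 0.27) = 0.3151
logit = ln(0.3151/0.6849) = -0.7765
θ = β + logit/(α) = 0.0 + (-0.7765)/2.5000 = -0.3106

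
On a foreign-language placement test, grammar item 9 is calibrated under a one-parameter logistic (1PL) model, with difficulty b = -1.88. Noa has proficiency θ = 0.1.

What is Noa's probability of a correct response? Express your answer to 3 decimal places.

P(θ) = 1 / (1 + exp(−(θ − b)))
Exponent: (0.1 − (-1.88)) = 1.9800
1/(1 + e^{-1.9800}) = 0.8787
P = 0.8787

0.879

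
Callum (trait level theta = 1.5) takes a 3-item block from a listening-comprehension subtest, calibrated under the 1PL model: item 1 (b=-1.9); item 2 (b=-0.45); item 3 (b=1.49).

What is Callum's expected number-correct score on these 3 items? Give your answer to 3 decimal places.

P(theta) = 1 / (1 + exp(−(theta − b)))
P_1 = 1/(1+e^{-3.4000}) = 0.9677
P_2 = 1/(1+e^{-1.9500}) = 0.8754
P_3 = 1/(1+e^{-0.0100}) = 0.5025
E[score] = 0.9677 + 0.8754 + 0.5025 = 2.3457

2.346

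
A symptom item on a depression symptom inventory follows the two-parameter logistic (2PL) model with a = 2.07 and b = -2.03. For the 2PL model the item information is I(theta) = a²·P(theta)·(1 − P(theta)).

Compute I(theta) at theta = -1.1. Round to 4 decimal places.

P = 1/(1+e^{-1.9251}) = 0.8727
P(1−P) = 0.8727 × 0.1273 = 0.1111
I = a² × P(1−P) = 2.07² × 0.1111 = 0.47601

0.4760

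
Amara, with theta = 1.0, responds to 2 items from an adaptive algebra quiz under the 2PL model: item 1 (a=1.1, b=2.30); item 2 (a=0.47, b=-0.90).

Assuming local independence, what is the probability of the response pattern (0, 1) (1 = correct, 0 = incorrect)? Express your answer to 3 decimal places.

0.573

P(theta) = 1 / (1 + exp(−a(theta − b)))
P_1 = 1/(1+e^{1.4300}) = 0.1931
P_2 = 1/(1+e^{-0.8930}) = 0.7095
L = (1−P_1) × P_2 = 0.8069 × 0.7095 = 0.57250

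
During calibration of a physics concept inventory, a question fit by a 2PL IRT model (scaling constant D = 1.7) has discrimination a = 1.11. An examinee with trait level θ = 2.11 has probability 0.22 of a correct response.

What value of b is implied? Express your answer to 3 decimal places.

P(θ) = 1 / (1 + exp(−D·a(θ − b)))
logit(0.22) = ln(0.22/0.78) = -1.2657
b = θ − logit/(1.7·a) = 2.11 − (-1.2657)/1.8870 = 2.7807

2.781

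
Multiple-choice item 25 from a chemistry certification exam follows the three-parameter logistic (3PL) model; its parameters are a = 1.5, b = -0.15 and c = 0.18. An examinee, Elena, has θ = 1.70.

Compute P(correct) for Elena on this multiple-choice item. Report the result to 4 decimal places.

0.9519

P(θ) = c + (1 − c) · 1 / (1 + exp(−a(θ − b)))
Exponent: 1.5 × (1.70 − (-0.15)) = 2.7750
1/(1 + e^{-2.7750}) = 0.9413
P = 0.18 + 0.82 × 0.9413 = 0.9519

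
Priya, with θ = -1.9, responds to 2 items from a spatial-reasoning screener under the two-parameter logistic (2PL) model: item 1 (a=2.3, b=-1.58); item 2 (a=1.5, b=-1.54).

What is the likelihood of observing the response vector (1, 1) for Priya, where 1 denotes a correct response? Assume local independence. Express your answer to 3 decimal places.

P(θ) = 1 / (1 + exp(−a(θ − b)))
P_1 = 1/(1+e^{0.7360}) = 0.3239
P_2 = 1/(1+e^{0.5400}) = 0.3682
L = P_1 × P_2 = 0.3239 × 0.3682 = 0.11925

0.119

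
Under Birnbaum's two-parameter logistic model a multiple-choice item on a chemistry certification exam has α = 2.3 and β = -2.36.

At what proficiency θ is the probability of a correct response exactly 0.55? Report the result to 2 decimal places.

-2.27

P(θ) = 1 / (1 + exp(−α(θ − β)))
logit = ln(0.5500/0.4500) = 0.2007
θ = β + logit/(α) = -2.36 + 0.2007/2.3000 = -2.2728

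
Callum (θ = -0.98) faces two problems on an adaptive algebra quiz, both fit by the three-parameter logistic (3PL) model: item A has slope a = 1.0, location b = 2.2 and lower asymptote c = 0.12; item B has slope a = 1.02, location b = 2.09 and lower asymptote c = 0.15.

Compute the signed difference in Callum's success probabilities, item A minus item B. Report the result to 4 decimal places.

-0.0304

P(θ) = c + (1 − c) · 1 / (1 + exp(−a(θ − b)))
P_A = 0.1551
P_B = 0.1856
P_A − P_B = -0.0304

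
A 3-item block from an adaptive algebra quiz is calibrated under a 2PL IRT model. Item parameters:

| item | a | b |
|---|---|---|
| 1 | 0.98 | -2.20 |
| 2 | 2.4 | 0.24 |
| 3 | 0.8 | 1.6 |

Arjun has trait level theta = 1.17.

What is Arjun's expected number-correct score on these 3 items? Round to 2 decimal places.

P(theta) = 1 / (1 + exp(−a(theta − b)))
P_1 = 1/(1+e^{-3.3026}) = 0.9645
P_2 = 1/(1+e^{-2.2320}) = 0.9031
P_3 = 1/(1+e^{0.3440}) = 0.4148
E[score] = 0.9645 + 0.9031 + 0.4148 = 2.2824

2.28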